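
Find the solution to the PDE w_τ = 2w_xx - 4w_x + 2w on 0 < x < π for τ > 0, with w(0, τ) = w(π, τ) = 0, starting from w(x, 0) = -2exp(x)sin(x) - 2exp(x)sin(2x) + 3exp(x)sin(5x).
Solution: Substitute w = exp(x)u.
Then w_x = exp(x)(u_x + u), w_xx = exp(x)(u_xx + 2u_x + u), w_τ = exp(x)u_τ; substituting and dividing by exp(x), the lower-order terms cancel: u_τ = 2u_xx (standard heat equation).
Data for u: u(x,0) = exp(-x)w(x,0) = -2sin(x) - 2sin(2x) + 3sin(5x). The boundary conditions carry over: u(0,τ) = u(π,τ) = 0.
Separating variables: u = Σ c_n exp(-2n²τ) sin(nx). From u(x,0) = -2sin(x) - 2sin(2x) + 3sin(5x): c_1=-2, c_2=-2, c_5=3.
So u(x,τ) = -2exp(-2τ)sin(x) - 2exp(-8τ)sin(2x) + 3exp(-50τ)sin(5x), and w(x,τ) = exp(x)u(x,τ).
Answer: w(x, τ) = -2exp(x)exp(-2τ)sin(x) - 2exp(x)exp(-8τ)sin(2x) + 3exp(x)exp(-50τ)sin(5x)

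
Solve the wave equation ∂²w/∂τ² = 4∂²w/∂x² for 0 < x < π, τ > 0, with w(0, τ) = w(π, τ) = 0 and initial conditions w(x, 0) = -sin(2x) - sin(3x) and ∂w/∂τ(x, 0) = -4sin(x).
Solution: Separating variables: w = Σ [A_n cos(ω_n τ) + B_n sin(ω_n τ)] sin(nx), ω_n = 2n. From ICs (B_n = velocity coefficient / ω_n): A_2=-1, A_3=-1, B_1=-2.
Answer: w(x, τ) = -2sin(x)sin(2τ) - sin(2x)cos(4τ) - sin(3x)cos(6τ)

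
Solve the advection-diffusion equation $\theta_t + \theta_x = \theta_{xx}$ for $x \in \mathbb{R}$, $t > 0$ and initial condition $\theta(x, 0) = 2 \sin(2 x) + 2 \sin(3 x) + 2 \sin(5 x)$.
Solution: Change to a moving frame: let $\eta = x - t$, $\sigma = t$ and write $\theta(x,t) = u(\eta,\sigma)$.
By the chain rule $\theta_t = u_{\sigma} - u_{\eta}$, $\theta_x = u_{\eta}$, $\theta_{xx} = u_{\eta\eta}$.
Then $\theta_t + \theta_x = u_{\sigma}$: the advection term cancels and the PDE becomes the heat equation $u_{\sigma} = u_{\eta\eta}$ on $\eta \in \mathbb{R}$.
Initial data: $u(\eta,0) = \theta(\eta,0) = 2 \sin(2 \eta) + 2 \sin(3 \eta) + 2 \sin(5 \eta)$.
On $\eta \in \mathbb{R}$ each mode satisfies $(\sin(n\eta))'' = -n^2 \sin(n\eta)$, so $e^{-n^2\sigma} \sin(n\eta)$ solves the heat equation; by superposition $u(\eta,\sigma) = \sum c_n e^{-n^2\sigma} \sin(n\eta)$.
Reading off the coefficients: $c_2=2, c_3=2, c_5=2$, so $u(\eta,\sigma) = 2 e^{-4 \sigma} \sin(2 \eta) + 2 e^{-9 \sigma} \sin(3 \eta) + 2 e^{-25 \sigma} \sin(5 \eta)$.
Substituting back $\eta = x - t$, $\sigma = t$: $\theta(x,t) = u(x - t, t)$.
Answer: $\theta(x, t) = -2 e^{-4 t} \sin(2 t - 2 x) - 2 e^{-9 t} \sin(3 t - 3 x) - 2 e^{-25 t} \sin(5 t - 5 x)$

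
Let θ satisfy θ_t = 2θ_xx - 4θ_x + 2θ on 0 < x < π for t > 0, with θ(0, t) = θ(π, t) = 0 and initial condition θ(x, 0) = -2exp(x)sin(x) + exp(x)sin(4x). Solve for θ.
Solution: Substitute θ = exp(x)u.
Then θ_x = exp(x)(u_x + u), θ_xx = exp(x)(u_xx + 2u_x + u), θ_t = exp(x)u_t; substituting and dividing by exp(x), the lower-order terms cancel: u_t = 2u_xx (standard heat equation).
Data for u: u(x,0) = exp(-x)θ(x,0) = -2sin(x) + sin(4x). The boundary conditions carry over: u(0,t) = u(π,t) = 0.
Separating variables: u = Σ c_n exp(-2n²t) sin(nx). From u(x,0) = -2sin(x) + sin(4x): c_1=-2, c_4=1.
So u(x,t) = -2exp(-2t)sin(x) + exp(-32t)sin(4x), and θ(x,t) = exp(x)u(x,t).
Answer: θ(x, t) = -2exp(-2t)exp(x)sin(x) + exp(-32t)exp(x)sin(4x)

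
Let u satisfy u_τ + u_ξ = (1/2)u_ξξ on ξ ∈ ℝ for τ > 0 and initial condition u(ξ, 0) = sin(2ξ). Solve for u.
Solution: Change to a moving frame: let η = ξ - τ, σ = τ and write u(ξ,τ) = w(η,σ).
By the chain rule u_τ = w_σ - w_η, u_ξ = w_η, u_ξξ = w_ηη.
Then u_τ + u_ξ = w_σ: the advection term cancels and the PDE becomes the heat equation w_σ = (1/2)w_ηη on η ∈ ℝ.
Initial data: w(η,0) = u(η,0) = sin(2η).
On η ∈ ℝ each mode satisfies (sin(nη))″ = -n² sin(nη), so exp(-n²σ/2) sin(nη) solves the heat equation; by superposition w(η,σ) = Σ c_n exp(-n²σ/2) sin(nη).
Reading off the coefficients: c_2=1, so w(η,σ) = exp(-2σ)sin(2η).
Substituting back η = ξ - τ, σ = τ: u(ξ,τ) = w(ξ - τ, τ).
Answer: u(ξ, τ) = exp(-2τ)sin(2ξ - 2τ)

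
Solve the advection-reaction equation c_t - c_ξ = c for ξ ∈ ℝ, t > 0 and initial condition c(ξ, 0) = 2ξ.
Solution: Substitute c = exp(t)u.
Then c_t = exp(t)(u_t + u), c_ξ = exp(t)u_ξ; substituting and dividing by exp(t), the lower-order terms cancel: u_t - u_ξ = 0 (standard advection equation).
Data for u: u(ξ,0) = c(ξ,0) = 2ξ.
By characteristics (dξ/dt = -1), u(ξ,t) = f(ξ + t) with f = u(·, 0).
So u(ξ,t) = 2t + 2ξ, and c(ξ,t) = exp(t)u(ξ,t).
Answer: c(ξ, t) = 2texp(t) + 2ξexp(t)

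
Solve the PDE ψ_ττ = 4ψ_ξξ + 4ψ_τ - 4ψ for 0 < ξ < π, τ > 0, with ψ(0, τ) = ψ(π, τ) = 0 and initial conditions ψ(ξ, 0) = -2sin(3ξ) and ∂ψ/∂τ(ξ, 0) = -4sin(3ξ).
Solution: Substitute ψ = exp(2τ)u.
Then ψ_τ = exp(2τ)(u_τ + 2u), ψ_ττ = exp(2τ)(u_ττ + 4u_τ + 4u), ψ_ξξ = exp(2τ)u_ξξ; substituting and dividing by exp(2τ), the lower-order terms cancel: u_ττ = 4u_ξξ (standard wave equation).
Data for u: u(ξ,0) = ψ(ξ,0) = -2sin(3ξ); u_τ(ξ,0) = ψ_τ(ξ,0) - 2ψ(ξ,0) = 0. The boundary conditions carry over: u(0,τ) = u(π,τ) = 0.
Separating variables: u = Σ [A_n cos(ω_n τ) + B_n sin(ω_n τ)] sin(nξ), ω_n = 2n. From ICs: A_3=-2.
So u(ξ,τ) = -2sin(3ξ)cos(6τ), and ψ(ξ,τ) = exp(2τ)u(ξ,τ).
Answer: ψ(ξ, τ) = -2exp(2τ)sin(3ξ)cos(6τ)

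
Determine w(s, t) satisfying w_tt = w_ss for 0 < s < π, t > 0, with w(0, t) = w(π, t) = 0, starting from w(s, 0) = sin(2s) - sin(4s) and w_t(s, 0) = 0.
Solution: Separating variables: w = Σ [A_n cos(ω_n t) + B_n sin(ω_n t)] sin(ns), ω_n = n. From ICs: A_2=1, A_4=-1.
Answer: w(s, t) = sin(2s)cos(2t) - sin(4s)cos(4t)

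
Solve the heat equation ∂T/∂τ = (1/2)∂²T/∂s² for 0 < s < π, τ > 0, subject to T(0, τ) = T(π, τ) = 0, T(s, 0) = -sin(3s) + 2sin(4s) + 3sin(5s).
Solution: Separating variables: T = Σ c_n exp(-n²τ/2) sin(ns). From T(s,0) = -sin(3s) + 2sin(4s) + 3sin(5s): c_3=-1, c_4=2, c_5=3.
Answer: T(s, τ) = 2exp(-8τ)sin(4s) - exp(-9τ/2)sin(3s) + 3exp(-25τ/2)sin(5s)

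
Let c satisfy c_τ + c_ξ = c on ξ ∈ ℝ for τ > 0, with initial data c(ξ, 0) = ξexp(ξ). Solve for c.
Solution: Substitute c = exp(ξ)u, i.e. u = exp(-ξ)c.
By the product rule, c_ξ = exp(ξ)(u_ξ + u), c_τ = exp(ξ)u_τ.
Substituting into the PDE and dividing by exp(ξ): u_τ + (u_ξ + u) = u.
The lower-order terms cancel, leaving the standard advection equation u_τ + u_ξ = 0.
Initial data for u: u(ξ,0) = exp(-ξ)c(ξ,0) = ξ.
Solve for u:
  By method of characteristics (waves move right with speed 1):
  Along characteristics ξ - τ = const, u is constant, so u(ξ,τ) = f(ξ - τ) with f = u(·, 0).
Hence u(ξ,τ) = ξ - τ.
Transform back: c(ξ,τ) = exp(ξ)u(ξ,τ).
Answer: c(ξ, τ) = ξexp(ξ) - τexp(ξ)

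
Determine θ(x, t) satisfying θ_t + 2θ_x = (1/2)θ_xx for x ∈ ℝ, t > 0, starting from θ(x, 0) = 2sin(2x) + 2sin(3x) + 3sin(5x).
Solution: Change to a moving frame: let η = x - 2t, σ = t and write θ(x,t) = u(η,σ).
By the chain rule θ_t = u_σ - 2u_η, θ_x = u_η, θ_xx = u_ηη.
Then θ_t + 2θ_x = u_σ: the advection term cancels and the PDE becomes the heat equation u_σ = (1/2)u_ηη on η ∈ ℝ.
Initial data: u(η,0) = θ(η,0) = 2sin(2η) + 2sin(3η) + 3sin(5η).
On η ∈ ℝ each mode satisfies (sin(nη))″ = -n² sin(nη), so exp(-n²σ/2) sin(nη) solves the heat equation; by superposition u(η,σ) = Σ c_n exp(-n²σ/2) sin(nη).
Reading off the coefficients: c_2=2, c_3=2, c_5=3, so u(η,σ) = 2exp(-2σ)sin(2η) + 2exp(-9σ/2)sin(3η) + 3exp(-25σ/2)sin(5η).
Substituting back η = x - 2t, σ = t: θ(x,t) = u(x - 2t, t).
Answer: θ(x, t) = -2exp(-2t)sin(4t - 2x) - 2exp(-9t/2)sin(6t - 3x) - 3exp(-25t/2)sin(10t - 5x)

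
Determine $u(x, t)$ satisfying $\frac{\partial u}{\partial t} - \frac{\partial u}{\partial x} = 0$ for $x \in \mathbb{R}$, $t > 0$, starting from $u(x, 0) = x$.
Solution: By method of characteristics (waves move left with speed 1):
Along characteristics $x + t =$ const, $u$ is constant, so $u(x,t) = f(x + t)$ with $f = u( \cdot , 0)$.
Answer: $u(x, t) = t + x$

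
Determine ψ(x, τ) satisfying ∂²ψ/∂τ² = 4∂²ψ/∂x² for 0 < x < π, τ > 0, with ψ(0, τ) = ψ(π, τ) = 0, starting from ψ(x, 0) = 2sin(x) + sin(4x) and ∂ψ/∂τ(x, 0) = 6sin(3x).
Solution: Using separation of variables ψ = X(x)T(τ):
Eigenfunctions: sin(nx), n = 1, 2, 3, ...
General solution: ψ(x, τ) = Σ [A_n cos(2n τ) + B_n sin(2n τ)] sin(nx)
From ψ(x,0) = 2sin(x) + sin(4x): A_1=2, A_4=1. From ψ_τ(x,0) = 6sin(3x), using ψ_τ(x,0) = Σ ω_n B_n sin(nx) with ω_n = 2n: B_3 = 6/6 = 1.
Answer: ψ(x, τ) = 2sin(x)cos(2τ) + sin(3x)sin(6τ) + sin(4x)cos(8τ)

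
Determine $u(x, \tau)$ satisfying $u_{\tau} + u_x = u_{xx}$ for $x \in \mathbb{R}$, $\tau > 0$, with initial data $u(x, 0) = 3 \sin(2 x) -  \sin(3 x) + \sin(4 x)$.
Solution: Moving frame: $\eta = x - \tau$, $\sigma = \tau$, $u = w(\eta,\sigma)$, so $u_{\tau} = w_{\sigma} - w_{\eta}$ and $u_{xx} = w_{\eta\eta}$.
Hence $u_{\tau} + u_x = w_{\sigma}$ and the PDE becomes the heat equation $w_{\sigma} = w_{\eta\eta}$ on $\eta \in \mathbb{R}$.
Initial data: $w(\eta,0) = u(\eta,0) = 3 \sin(2 \eta) - \sin(3 \eta) + \sin(4 \eta)$. Each mode $\sin(n\eta)$ decays as $e^{-n^2\sigma}$ on $\mathbb{R}$, so $w(\eta,\sigma) = \sum c_n e^{-n^2\sigma} \sin(n\eta)$ with $c_2=3, c_3=-1, c_4=1$: $w(\eta,\sigma) = 3 e^{-4 \sigma} \sin(2 \eta) - e^{-9 \sigma} \sin(3 \eta) + e^{-16 \sigma} \sin(4 \eta)$.
Substituting back: $u(x,\tau) = w(x - \tau, \tau)$.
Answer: $u(x, \tau) = -3 e^{-4 \tau} \sin(2 \tau - 2 x) + e^{-9 \tau} \sin(3 \tau - 3 x) -  e^{-16 \tau} \sin(4 \tau - 4 x)$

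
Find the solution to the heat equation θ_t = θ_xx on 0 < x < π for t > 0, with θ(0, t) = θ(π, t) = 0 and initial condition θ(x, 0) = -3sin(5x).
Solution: Separating variables: θ = Σ c_n exp(-n²t) sin(nx). From θ(x,0) = -3sin(5x): c_5=-3.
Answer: θ(x, t) = -3exp(-25t)sin(5x)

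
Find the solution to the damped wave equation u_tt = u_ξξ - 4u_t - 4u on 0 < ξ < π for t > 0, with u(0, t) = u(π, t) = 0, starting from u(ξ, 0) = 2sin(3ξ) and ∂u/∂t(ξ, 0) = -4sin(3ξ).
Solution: Substitute u = exp(-2t)w.
Then u_t = exp(-2t)(w_t - 2w), u_tt = exp(-2t)(w_tt - 4w_t + 4w), u_ξξ = exp(-2t)w_ξξ; substituting and dividing by exp(-2t), the lower-order terms cancel: w_tt = w_ξξ (standard wave equation).
Data for w: w(ξ,0) = u(ξ,0) = 2sin(3ξ); w_t(ξ,0) = u_t(ξ,0) + 2u(ξ,0) = 0. The boundary conditions carry over: w(0,t) = w(π,t) = 0.
Separating variables: w = Σ [A_n cos(ω_n t) + B_n sin(ω_n t)] sin(nξ), ω_n = n. From ICs: A_3=2.
So w(ξ,t) = 2sin(3ξ)cos(3t), and u(ξ,t) = exp(-2t)w(ξ,t).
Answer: u(ξ, t) = 2exp(-2t)sin(3ξ)cos(3t)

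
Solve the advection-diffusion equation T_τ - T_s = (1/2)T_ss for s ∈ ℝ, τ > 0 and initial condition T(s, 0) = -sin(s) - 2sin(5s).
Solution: Moving frame: η = s + τ, σ = τ, T = u(η,σ), so T_τ = u_σ + u_η and T_ss = u_ηη.
Hence T_τ - T_s = u_σ and the PDE becomes the heat equation u_σ = (1/2)u_ηη on η ∈ ℝ.
Initial data: u(η,0) = T(η,0) = -sin(η) - 2sin(5η). Each mode sin(nη) decays as exp(-n²σ/2) on ℝ, so u(η,σ) = Σ c_n exp(-n²σ/2) sin(nη) with c_1=-1, c_5=-2: u(η,σ) = -exp(-σ/2)sin(η) - 2exp(-25σ/2)sin(5η).
Substituting back: T(s,τ) = u(s + τ, τ).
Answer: T(s, τ) = -exp(-τ/2)sin(s + τ) - 2exp(-25τ/2)sin(5s + 5τ)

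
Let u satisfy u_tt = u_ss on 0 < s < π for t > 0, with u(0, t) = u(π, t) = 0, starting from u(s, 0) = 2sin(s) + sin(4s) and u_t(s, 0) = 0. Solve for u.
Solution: Using separation of variables u = X(s)T(t):
Eigenfunctions: sin(ns), n = 1, 2, 3, ...
General solution: u(s, t) = Σ [A_n cos(n t) + B_n sin(n t)] sin(ns)
From u(s,0) = 2sin(s) + sin(4s): A_1=2, A_4=1. From u_t(s,0) = 0: all B_n = 0.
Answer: u(s, t) = 2sin(s)cos(t) + sin(4s)cos(4t)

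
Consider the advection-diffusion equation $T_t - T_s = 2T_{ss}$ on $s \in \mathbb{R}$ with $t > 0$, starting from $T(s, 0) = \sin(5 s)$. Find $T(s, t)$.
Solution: Change to a moving frame: let $\eta = s + t$, $\sigma = t$ and write $T(s,t) = u(\eta,\sigma)$.
By the chain rule $T_t = u_{\sigma} + u_{\eta}$, $T_s = u_{\eta}$, $T_{ss} = u_{\eta\eta}$.
Then $T_t - T_s = u_{\sigma}$: the advection term cancels and the PDE becomes the heat equation $u_{\sigma} = 2u_{\eta\eta}$ on $\eta \in \mathbb{R}$.
Initial data: $u(\eta,0) = T(\eta,0) = \sin(5 \eta)$.
On $\eta \in \mathbb{R}$ each mode satisfies $(\sin(n\eta))'' = -n^2 \sin(n\eta)$, so $e^{-2n^2\sigma} \sin(n\eta)$ solves the heat equation; by superposition $u(\eta,\sigma) = \sum c_n e^{-2n^2\sigma} \sin(n\eta)$.
Reading off the coefficients: $c_5=1$, so $u(\eta,\sigma) = e^{-50 \sigma} \sin(5 \eta)$.
Substituting back $\eta = s + t$, $\sigma = t$: $T(s,t) = u(s + t, t)$.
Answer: $T(s, t) = e^{-50 t} \sin(5 s + 5 t)$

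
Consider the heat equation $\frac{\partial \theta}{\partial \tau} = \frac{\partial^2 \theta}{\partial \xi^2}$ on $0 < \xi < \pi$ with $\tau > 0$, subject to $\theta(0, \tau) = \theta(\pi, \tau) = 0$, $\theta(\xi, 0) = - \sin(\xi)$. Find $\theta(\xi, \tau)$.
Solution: Separating variables: $\theta = \sum c_n e^{-n^2\tau} \sin(n\xi)$. From $\theta(\xi,0) = - \sin(\xi)$: $c_1=-1$.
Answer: $\theta(\xi, \tau) = - e^{-\tau} \sin(\xi)$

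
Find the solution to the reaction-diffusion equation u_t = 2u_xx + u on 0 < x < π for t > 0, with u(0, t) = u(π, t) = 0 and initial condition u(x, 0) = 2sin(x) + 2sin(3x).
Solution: Substitute u = exp(t)w, i.e. w = exp(-t)u.
By the product rule, u_t = exp(t)(w_t + w), u_xx = exp(t)w_xx.
Substituting into the PDE and dividing by exp(t): w_t + w = 2w_xx + w.
The lower-order terms cancel, leaving the standard heat equation w_t = 2w_xx.
Initial data for w: w(x,0) = u(x,0) = 2sin(x) + 2sin(3x). The boundary conditions carry over: w(0,t) = w(π,t) = 0.
Solve for w:
  Using separation of variables w = X(x)T(t):
  Eigenfunctions: sin(nx), n = 1, 2, 3, ...
  General solution: w(x, t) = Σ c_n sin(nx) exp(-2n² t)
  Matching w(x,0) = 2sin(x) + 2sin(3x) term by term: c_1=2, c_3=2.
Hence w(x,t) = 2exp(-2t)sin(x) + 2exp(-18t)sin(3x).
Transform back: u(x,t) = exp(t)w(x,t).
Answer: u(x, t) = 2exp(-t)sin(x) + 2exp(-17t)sin(3x)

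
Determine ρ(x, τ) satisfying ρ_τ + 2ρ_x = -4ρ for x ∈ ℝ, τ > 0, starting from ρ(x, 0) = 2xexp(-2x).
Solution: Substitute ρ = exp(-2x)u, i.e. u = exp(2x)ρ.
By the product rule, ρ_x = exp(-2x)(u_x - 2u), ρ_τ = exp(-2x)u_τ.
Substituting into the PDE and dividing by exp(-2x): u_τ + 2(u_x - 2u) = -4u.
The lower-order terms cancel, leaving the standard advection equation u_τ + 2u_x = 0.
Initial data for u: u(x,0) = exp(2x)ρ(x,0) = 2x.
Solve for u:
  By method of characteristics (waves move right with speed 2):
  Along characteristics x - 2τ = const, u is constant, so u(x,τ) = f(x - 2τ) with f = u(·, 0).
Hence u(x,τ) = 2x - 4τ.
Transform back: ρ(x,τ) = exp(-2x)u(x,τ).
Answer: ρ(x, τ) = 2xexp(-2x) - 4τexp(-2x)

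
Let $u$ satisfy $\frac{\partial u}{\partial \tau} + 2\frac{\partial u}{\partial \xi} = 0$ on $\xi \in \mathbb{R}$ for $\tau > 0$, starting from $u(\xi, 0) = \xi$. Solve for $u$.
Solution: By method of characteristics (waves move right with speed 2):
Along characteristics $\xi - 2\tau =$ const, $u$ is constant, so $u(\xi,\tau) = f(\xi - 2\tau)$ with $f = u( \cdot , 0)$.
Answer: $u(\xi, \tau) = -2 \tau + \xi$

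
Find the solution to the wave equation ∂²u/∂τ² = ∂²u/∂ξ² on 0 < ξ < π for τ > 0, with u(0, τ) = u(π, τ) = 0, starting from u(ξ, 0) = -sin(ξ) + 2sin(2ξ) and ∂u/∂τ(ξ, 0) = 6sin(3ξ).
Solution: Separating variables: u = Σ [A_n cos(ω_n τ) + B_n sin(ω_n τ)] sin(nξ), ω_n = n. From ICs (B_n = velocity coefficient / ω_n): A_1=-1, A_2=2, B_3=2.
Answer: u(ξ, τ) = -sin(ξ)cos(τ) + 2sin(2ξ)cos(2τ) + 2sin(3ξ)sin(3τ)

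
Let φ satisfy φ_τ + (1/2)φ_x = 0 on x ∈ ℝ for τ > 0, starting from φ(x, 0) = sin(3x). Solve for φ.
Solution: By method of characteristics (waves move right with speed 1/2):
Along characteristics x - (1/2)τ = const, φ is constant, so φ(x,τ) = f(x - (1/2)τ) with f = φ(·, 0).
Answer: φ(x, τ) = sin(3x - 3τ/2)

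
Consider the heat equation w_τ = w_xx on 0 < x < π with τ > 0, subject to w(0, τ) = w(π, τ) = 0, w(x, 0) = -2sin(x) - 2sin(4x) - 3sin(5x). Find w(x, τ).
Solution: Separating variables: w = Σ c_n exp(-n²τ) sin(nx). From w(x,0) = -2sin(x) - 2sin(4x) - 3sin(5x): c_1=-2, c_4=-2, c_5=-3.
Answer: w(x, τ) = -2exp(-τ)sin(x) - 2exp(-16τ)sin(4x) - 3exp(-25τ)sin(5x)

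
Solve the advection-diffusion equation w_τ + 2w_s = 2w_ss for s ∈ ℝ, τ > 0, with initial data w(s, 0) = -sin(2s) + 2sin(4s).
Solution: Change to a moving frame: let η = s - 2τ, σ = τ and write w(s,τ) = u(η,σ).
By the chain rule w_τ = u_σ - 2u_η, w_s = u_η, w_ss = u_ηη.
Then w_τ + 2w_s = u_σ: the advection term cancels and the PDE becomes the heat equation u_σ = 2u_ηη on η ∈ ℝ.
Initial data: u(η,0) = w(η,0) = -sin(2η) + 2sin(4η).
On η ∈ ℝ each mode satisfies (sin(nη))″ = -n² sin(nη), so exp(-2n²σ) sin(nη) solves the heat equation; by superposition u(η,σ) = Σ c_n exp(-2n²σ) sin(nη).
Reading off the coefficients: c_2=-1, c_4=2, so u(η,σ) = -exp(-8σ)sin(2η) + 2exp(-32σ)sin(4η).
Substituting back η = s - 2τ, σ = τ: w(s,τ) = u(s - 2τ, τ).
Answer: w(s, τ) = -exp(-8τ)sin(2s - 4τ) + 2exp(-32τ)sin(4s - 8τ)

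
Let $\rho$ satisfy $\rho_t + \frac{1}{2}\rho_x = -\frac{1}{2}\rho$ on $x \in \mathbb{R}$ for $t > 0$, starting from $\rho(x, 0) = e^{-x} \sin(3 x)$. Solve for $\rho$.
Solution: Substitute $\rho = e^{-x}u$.
Then $\rho_x = e^{-x}(u_x - u)$, $\rho_t = e^{-x}u_t$; substituting and dividing by $e^{-x}$, the lower-order terms cancel: $u_t + \frac{1}{2}u_x = 0$ (standard advection equation).
Data for $u$: $u(x,0) = e^{x}\rho(x,0) = \sin(3 x)$.
By characteristics ($dx/dt = 1/2$), $u(x,t) = f(x - \frac{1}{2}t)$ with $f = u( \cdot , 0)$.
So $u(x,t) = - \sin(3 t/2 - 3 x)$, and $\rho(x,t) = e^{-x}u(x,t)$.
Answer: $\rho(x, t) = - e^{-x} \sin(3 t/2 - 3 x)$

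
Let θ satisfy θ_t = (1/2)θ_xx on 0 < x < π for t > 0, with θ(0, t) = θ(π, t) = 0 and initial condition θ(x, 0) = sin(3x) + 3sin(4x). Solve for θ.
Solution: Using separation of variables θ = X(x)G(t):
Eigenfunctions: sin(nx), n = 1, 2, 3, ...
General solution: θ(x, t) = Σ c_n sin(nx) exp(-n² t/2)
Matching θ(x,0) = sin(3x) + 3sin(4x) term by term: c_3=1, c_4=3.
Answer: θ(x, t) = 3exp(-8t)sin(4x) + exp(-9t/2)sin(3x)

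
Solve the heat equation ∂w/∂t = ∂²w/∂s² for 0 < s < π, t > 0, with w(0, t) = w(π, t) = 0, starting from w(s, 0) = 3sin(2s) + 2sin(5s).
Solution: Separating variables: w = Σ c_n exp(-n²t) sin(ns). From w(s,0) = 3sin(2s) + 2sin(5s): c_2=3, c_5=2.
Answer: w(s, t) = 3exp(-4t)sin(2s) + 2exp(-25t)sin(5s)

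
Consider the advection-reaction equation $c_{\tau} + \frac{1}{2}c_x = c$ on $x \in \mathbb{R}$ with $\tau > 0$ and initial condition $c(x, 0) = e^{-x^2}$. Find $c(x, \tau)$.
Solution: Substitute $c = e^{\tau}u$.
Then $c_{\tau} = e^{\tau}(u_{\tau} + u)$, $c_x = e^{\tau}u_x$; substituting and dividing by $e^{\tau}$, the lower-order terms cancel: $u_{\tau} + \frac{1}{2}u_x = 0$ (standard advection equation).
Data for $u$: $u(x,0) = c(x,0) = e^{-x^2}$.
By characteristics ($dx/d\tau = 1/2$), $u(x,\tau) = f(x - \frac{1}{2}\tau)$ with $f = u( \cdot , 0)$.
So $u(x,\tau) = e^{-(x - \tau/2)^2}$, and $c(x,\tau) = e^{\tau}u(x,\tau)$.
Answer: $c(x, \tau) = e^{\tau} e^{-(-\tau/2 + x)^2}$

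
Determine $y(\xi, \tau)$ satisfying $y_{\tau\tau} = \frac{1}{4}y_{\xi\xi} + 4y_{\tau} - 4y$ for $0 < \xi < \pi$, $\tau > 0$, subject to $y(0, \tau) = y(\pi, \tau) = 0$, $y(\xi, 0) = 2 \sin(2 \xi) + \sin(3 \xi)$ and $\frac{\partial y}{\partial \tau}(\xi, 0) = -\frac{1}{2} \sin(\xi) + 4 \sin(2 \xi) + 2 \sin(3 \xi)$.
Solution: Substitute $y = e^{2\tau}u$.
Then $y_{\tau} = e^{2\tau}(u_{\tau} + 2u)$, $y_{\tau\tau} = e^{2\tau}(u_{\tau\tau} + 4u_{\tau} + 4u)$, $y_{\xi\xi} = e^{2\tau}u_{\xi\xi}$; substituting and dividing by $e^{2\tau}$, the lower-order terms cancel: $u_{\tau\tau} = \frac{1}{4}u_{\xi\xi}$ (standard wave equation).
Data for $u$: $u(\xi,0) = y(\xi,0) = 2 \sin(2 \xi) + \sin(3 \xi)$; $u_{\tau}(\xi,0) = y_{\tau}(\xi,0) - 2y(\xi,0) = -\frac{1}{2} \sin(\xi)$. The boundary conditions carry over: $u(0,\tau) = u(\pi,\tau) = 0$.
Separating variables: $u = \sum [A_n \cos(\omega_n \tau) + B_n \sin(\omega_n \tau)] \sin(n\xi)$, $\omega_n = n/2$. From ICs ($B_n$ = velocity coefficient / $\omega_n$): $A_2=2, A_3=1, B_1=-1$.
So $u(\xi,\tau) = - \sin(\xi) \sin(\tau/2) + 2 \sin(2 \xi) \cos(\tau) + \sin(3 \xi) \cos(3 \tau/2)$, and $y(\xi,\tau) = e^{2\tau}u(\xi,\tau)$.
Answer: $y(\xi, \tau) = - e^{2 \tau} \sin(\tau/2) \sin(\xi) + 2 e^{2 \tau} \sin(2 \xi) \cos(\tau) + e^{2 \tau} \sin(3 \xi) \cos(3 \tau/2)$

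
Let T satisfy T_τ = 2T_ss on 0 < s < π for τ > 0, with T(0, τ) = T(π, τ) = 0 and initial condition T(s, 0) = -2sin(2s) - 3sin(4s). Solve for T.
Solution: Separating variables: T = Σ c_n exp(-2n²τ) sin(ns). From T(s,0) = -2sin(2s) - 3sin(4s): c_2=-2, c_4=-3.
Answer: T(s, τ) = -2exp(-8τ)sin(2s) - 3exp(-32τ)sin(4s)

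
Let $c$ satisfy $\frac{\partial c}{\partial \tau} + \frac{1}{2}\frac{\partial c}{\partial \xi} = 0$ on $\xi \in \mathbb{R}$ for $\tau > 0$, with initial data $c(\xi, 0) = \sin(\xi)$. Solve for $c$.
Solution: By characteristics ($d\xi/d\tau = 1/2$), $c(\xi,\tau) = f(\xi - \frac{1}{2}\tau)$ with $f = c( \cdot , 0)$.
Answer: $c(\xi, \tau) = - \sin(\tau/2 - \xi)$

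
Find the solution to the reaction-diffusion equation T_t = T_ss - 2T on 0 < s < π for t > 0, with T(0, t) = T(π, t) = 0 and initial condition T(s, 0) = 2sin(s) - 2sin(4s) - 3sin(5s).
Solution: Substitute T = exp(-2t)u, i.e. u = exp(2t)T.
By the product rule, T_t = exp(-2t)(u_t - 2u), T_ss = exp(-2t)u_ss.
Substituting into the PDE and dividing by exp(-2t): u_t - 2u = u_ss - 2u.
The lower-order terms cancel, leaving the standard heat equation u_t = u_ss.
Initial data for u: u(s,0) = T(s,0) = 2sin(s) - 2sin(4s) - 3sin(5s). The boundary conditions carry over: u(0,t) = u(π,t) = 0.
Solve for u:
  Using separation of variables u = X(s)G(t):
  Eigenfunctions: sin(ns), n = 1, 2, 3, ...
  General solution: u(s, t) = Σ c_n sin(ns) exp(-n² t)
  Matching u(s,0) = 2sin(s) - 2sin(4s) - 3sin(5s) term by term: c_1=2, c_4=-2, c_5=-3.
Hence u(s,t) = 2exp(-t)sin(s) - 2exp(-16t)sin(4s) - 3exp(-25t)sin(5s).
Transform back: T(s,t) = exp(-2t)u(s,t).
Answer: T(s, t) = 2exp(-3t)sin(s) - 2exp(-18t)sin(4s) - 3exp(-27t)sin(5s)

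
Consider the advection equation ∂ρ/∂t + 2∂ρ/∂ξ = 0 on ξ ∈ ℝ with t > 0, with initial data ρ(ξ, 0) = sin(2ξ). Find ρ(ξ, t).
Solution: By characteristics (dξ/dt = 2), ρ(ξ,t) = f(ξ - 2t) with f = ρ(·, 0).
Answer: ρ(ξ, t) = -sin(4t - 2ξ)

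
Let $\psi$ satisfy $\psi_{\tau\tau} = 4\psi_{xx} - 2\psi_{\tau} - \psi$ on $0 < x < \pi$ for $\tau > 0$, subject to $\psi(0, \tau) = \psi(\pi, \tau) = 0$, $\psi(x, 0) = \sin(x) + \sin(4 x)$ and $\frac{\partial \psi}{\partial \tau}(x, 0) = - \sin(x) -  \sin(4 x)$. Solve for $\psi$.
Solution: Substitute $\psi = e^{-\tau}u$, i.e. $u = e^{\tau}\psi$.
By the product rule, $\psi_{\tau} = e^{-\tau}(u_{\tau} - u)$, $\psi_{\tau\tau} = e^{-\tau}(u_{\tau\tau} - 2u_{\tau} + u)$, $\psi_{xx} = e^{-\tau}u_{xx}$.
Substituting into the PDE and dividing by $e^{-\tau}$: $u_{\tau\tau} - 2u_{\tau} + u = 4u_{xx} - 2(u_{\tau} - u) - u$.
The lower-order terms cancel, leaving the standard wave equation $u_{\tau\tau} = 4u_{xx}$.
Initial data for $u$: $u(x,0) = \psi(x,0) = \sin(x) + \sin(4 x)$; $u_{\tau}(x,0) = \psi_{\tau}(x,0) + \psi(x,0) = 0$. The boundary conditions carry over: $u(0,\tau) = u(\pi,\tau) = 0$.
Solve for $u$:
  Using separation of variables $u = X(x)T(\tau)$:
  Eigenfunctions: $\sin(nx)$, $n = 1, 2, 3, \ldots$
  General solution: $u(x, \tau) = \sum [A_n \cos(2n \tau) + B_n \sin(2n \tau)] \sin(nx)$
  From $u(x,0) = \sin(x) + \sin(4 x)$: $A_1=1, A_4=1$. From $u_{\tau}(x,0) = 0$: all $B_n = 0$.
Hence $u(x,\tau) = \sin(x) \cos(2 \tau) + \sin(4 x) \cos(8 \tau)$.
Transform back: $\psi(x,\tau) = e^{-\tau}u(x,\tau)$.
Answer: $\psi(x, \tau) = e^{-\tau} \sin(x) \cos(2 \tau) + e^{-\tau} \sin(4 x) \cos(8 \tau)$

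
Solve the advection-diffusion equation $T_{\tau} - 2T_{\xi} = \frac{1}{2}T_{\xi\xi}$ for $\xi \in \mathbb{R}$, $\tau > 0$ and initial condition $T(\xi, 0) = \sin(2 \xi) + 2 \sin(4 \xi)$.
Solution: Change to a moving frame: let $\eta = \xi + 2\tau$, $\sigma = \tau$ and write $T(\xi,\tau) = u(\eta,\sigma)$.
By the chain rule $T_{\tau} = u_{\sigma} + 2u_{\eta}$, $T_{\xi} = u_{\eta}$, $T_{\xi\xi} = u_{\eta\eta}$.
Then $T_{\tau} - 2T_{\xi} = u_{\sigma}$: the advection term cancels and the PDE becomes the heat equation $u_{\sigma} = \frac{1}{2}u_{\eta\eta}$ on $\eta \in \mathbb{R}$.
Initial data: $u(\eta,0) = T(\eta,0) = \sin(2 \eta) + 2 \sin(4 \eta)$.
On $\eta \in \mathbb{R}$ each mode satisfies $(\sin(n\eta))'' = -n^2 \sin(n\eta)$, so $e^{-n^2\sigma/2} \sin(n\eta)$ solves the heat equation; by superposition $u(\eta,\sigma) = \sum c_n e^{-n^2\sigma/2} \sin(n\eta)$.
Reading off the coefficients: $c_2=1, c_4=2$, so $u(\eta,\sigma) = e^{-2 \sigma} \sin(2 \eta) + 2 e^{-8 \sigma} \sin(4 \eta)$.
Substituting back $\eta = \xi + 2\tau$, $\sigma = \tau$: $T(\xi,\tau) = u(\xi + 2\tau, \tau)$.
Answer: $T(\xi, \tau) = e^{-2 \tau} \sin(4 \tau + 2 \xi) + 2 e^{-8 \tau} \sin(8 \tau + 4 \xi)$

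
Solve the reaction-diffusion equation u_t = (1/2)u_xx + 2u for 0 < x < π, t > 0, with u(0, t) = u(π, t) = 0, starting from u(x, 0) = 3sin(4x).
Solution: Substitute u = exp(2t)w.
Then u_t = exp(2t)(w_t + 2w), u_xx = exp(2t)w_xx; substituting and dividing by exp(2t), the lower-order terms cancel: w_t = (1/2)w_xx (standard heat equation).
Data for w: w(x,0) = u(x,0) = 3sin(4x). The boundary conditions carry over: w(0,t) = w(π,t) = 0.
Separating variables: w = Σ c_n exp(-n²t/2) sin(nx). From w(x,0) = 3sin(4x): c_4=3.
So w(x,t) = 3exp(-8t)sin(4x), and u(x,t) = exp(2t)w(x,t).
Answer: u(x, t) = 3exp(-6t)sin(4x)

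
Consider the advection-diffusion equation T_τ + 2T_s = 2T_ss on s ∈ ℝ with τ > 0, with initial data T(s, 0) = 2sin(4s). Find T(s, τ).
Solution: Change to a moving frame: let η = s - 2τ, σ = τ and write T(s,τ) = u(η,σ).
By the chain rule T_τ = u_σ - 2u_η, T_s = u_η, T_ss = u_ηη.
Then T_τ + 2T_s = u_σ: the advection term cancels and the PDE becomes the heat equation u_σ = 2u_ηη on η ∈ ℝ.
Initial data: u(η,0) = T(η,0) = 2sin(4η).
On η ∈ ℝ each mode satisfies (sin(nη))″ = -n² sin(nη), so exp(-2n²σ) sin(nη) solves the heat equation; by superposition u(η,σ) = Σ c_n exp(-2n²σ) sin(nη).
Reading off the coefficients: c_4=2, so u(η,σ) = 2exp(-32σ)sin(4η).
Substituting back η = s - 2τ, σ = τ: T(s,τ) = u(s - 2τ, τ).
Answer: T(s, τ) = 2exp(-32τ)sin(4s - 8τ)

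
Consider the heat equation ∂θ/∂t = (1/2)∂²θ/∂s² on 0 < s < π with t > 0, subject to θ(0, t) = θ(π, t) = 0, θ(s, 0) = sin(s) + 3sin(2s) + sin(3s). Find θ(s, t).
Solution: Using separation of variables θ = X(s)G(t):
Eigenfunctions: sin(ns), n = 1, 2, 3, ...
General solution: θ(s, t) = Σ c_n sin(ns) exp(-n² t/2)
Matching θ(s,0) = sin(s) + 3sin(2s) + sin(3s) term by term: c_1=1, c_2=3, c_3=1.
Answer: θ(s, t) = 3exp(-2t)sin(2s) + exp(-t/2)sin(s) + exp(-9t/2)sin(3s)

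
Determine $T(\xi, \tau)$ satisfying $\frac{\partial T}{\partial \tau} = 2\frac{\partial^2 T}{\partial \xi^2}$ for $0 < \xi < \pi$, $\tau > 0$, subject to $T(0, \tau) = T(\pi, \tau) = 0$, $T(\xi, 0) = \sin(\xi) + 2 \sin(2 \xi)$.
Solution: Separating variables: $T = \sum c_n e^{-2n^2\tau} \sin(n\xi)$. From $T(\xi,0) = \sin(\xi) + 2 \sin(2 \xi)$: $c_1=1, c_2=2$.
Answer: $T(\xi, \tau) = e^{-2 \tau} \sin(\xi) + 2 e^{-8 \tau} \sin(2 \xi)$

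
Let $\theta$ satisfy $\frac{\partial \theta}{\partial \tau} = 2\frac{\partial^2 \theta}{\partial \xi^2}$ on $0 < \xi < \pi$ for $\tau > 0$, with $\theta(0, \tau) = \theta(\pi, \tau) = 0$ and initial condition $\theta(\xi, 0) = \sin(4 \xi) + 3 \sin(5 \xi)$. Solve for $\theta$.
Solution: Separating variables: $\theta = \sum c_n e^{-2n^2\tau} \sin(n\xi)$. From $\theta(\xi,0) = \sin(4 \xi) + 3 \sin(5 \xi)$: $c_4=1, c_5=3$.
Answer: $\theta(\xi, \tau) = e^{-32 \tau} \sin(4 \xi) + 3 e^{-50 \tau} \sin(5 \xi)$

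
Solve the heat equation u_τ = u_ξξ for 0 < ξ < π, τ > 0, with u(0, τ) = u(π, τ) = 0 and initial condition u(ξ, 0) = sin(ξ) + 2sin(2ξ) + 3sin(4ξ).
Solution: Using separation of variables u = X(ξ)T(τ):
Eigenfunctions: sin(nξ), n = 1, 2, 3, ...
General solution: u(ξ, τ) = Σ c_n sin(nξ) exp(-n² τ)
Matching u(ξ,0) = sin(ξ) + 2sin(2ξ) + 3sin(4ξ) term by term: c_1=1, c_2=2, c_4=3.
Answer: u(ξ, τ) = exp(-τ)sin(ξ) + 2exp(-4τ)sin(2ξ) + 3exp(-16τ)sin(4ξ)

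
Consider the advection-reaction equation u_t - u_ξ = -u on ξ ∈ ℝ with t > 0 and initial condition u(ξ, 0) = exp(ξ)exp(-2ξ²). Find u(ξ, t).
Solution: Substitute u = exp(ξ)w, i.e. w = exp(-ξ)u.
By the product rule, u_ξ = exp(ξ)(w_ξ + w), u_t = exp(ξ)w_t.
Substituting into the PDE and dividing by exp(ξ): w_t - (w_ξ + w) = -w.
The lower-order terms cancel, leaving the standard advection equation w_t - w_ξ = 0.
Initial data for w: w(ξ,0) = exp(-ξ)u(ξ,0) = exp(-2ξ²).
Solve for w:
  By method of characteristics (waves move left with speed 1):
  Along characteristics ξ + t = const, w is constant, so w(ξ,t) = f(ξ + t) with f = w(·, 0).
Hence w(ξ,t) = exp(-2(t + ξ)²).
Transform back: u(ξ,t) = exp(ξ)w(ξ,t).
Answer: u(ξ, t) = exp(ξ)exp(-2(t + ξ)²)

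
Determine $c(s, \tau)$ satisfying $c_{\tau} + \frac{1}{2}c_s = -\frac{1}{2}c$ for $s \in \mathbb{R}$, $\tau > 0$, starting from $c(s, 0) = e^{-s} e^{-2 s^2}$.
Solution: Substitute $c = e^{-s}u$.
Then $c_s = e^{-s}(u_s - u)$, $c_{\tau} = e^{-s}u_{\tau}$; substituting and dividing by $e^{-s}$, the lower-order terms cancel: $u_{\tau} + \frac{1}{2}u_s = 0$ (standard advection equation).
Data for $u$: $u(s,0) = e^{s}c(s,0) = e^{-2 s^2}$.
By characteristics ($ds/d\tau = 1/2$), $u(s,\tau) = f(s - \frac{1}{2}\tau)$ with $f = u( \cdot , 0)$.
So $u(s,\tau) = e^{-2 (s - \tau/2)^2}$, and $c(s,\tau) = e^{-s}u(s,\tau)$.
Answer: $c(s, \tau) = e^{-s} e^{-2 (-\tau/2 + s)^2}$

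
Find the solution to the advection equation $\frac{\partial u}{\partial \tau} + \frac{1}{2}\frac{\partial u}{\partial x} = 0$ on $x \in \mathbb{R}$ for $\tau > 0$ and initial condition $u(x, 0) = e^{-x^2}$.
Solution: By method of characteristics (waves move right with speed 1/2):
Along characteristics $x - \frac{1}{2}\tau =$ const, $u$ is constant, so $u(x,\tau) = f(x - \frac{1}{2}\tau)$ with $f = u( \cdot , 0)$.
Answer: $u(x, \tau) = e^{-(-\tau/2 + x)^2}$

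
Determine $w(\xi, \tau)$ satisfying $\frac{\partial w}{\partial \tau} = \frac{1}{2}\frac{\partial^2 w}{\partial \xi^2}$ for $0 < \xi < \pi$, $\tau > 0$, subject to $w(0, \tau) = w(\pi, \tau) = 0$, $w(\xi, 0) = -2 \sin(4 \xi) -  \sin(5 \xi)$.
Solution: Using separation of variables $w = X(\xi)T(\tau)$:
Eigenfunctions: $\sin(n\xi)$, $n = 1, 2, 3, \ldots$
General solution: $w(\xi, \tau) = \sum c_n \sin(n\xi) e^{-n^2 \tau/2}$
Matching $w(\xi,0) = -2 \sin(4 \xi) - \sin(5 \xi)$ term by term: $c_4=-2, c_5=-1$.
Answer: $w(\xi, \tau) = -2 e^{-8 \tau} \sin(4 \xi) -  e^{-25 \tau/2} \sin(5 \xi)$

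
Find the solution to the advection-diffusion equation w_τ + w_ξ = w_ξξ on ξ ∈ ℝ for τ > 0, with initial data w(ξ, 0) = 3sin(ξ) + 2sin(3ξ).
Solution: Moving frame: η = ξ - τ, σ = τ, w = u(η,σ), so w_τ = u_σ - u_η and w_ξξ = u_ηη.
Hence w_τ + w_ξ = u_σ and the PDE becomes the heat equation u_σ = u_ηη on η ∈ ℝ.
Initial data: u(η,0) = w(η,0) = 3sin(η) + 2sin(3η). Each mode sin(nη) decays as exp(-n²σ) on ℝ, so u(η,σ) = Σ c_n exp(-n²σ) sin(nη) with c_1=3, c_3=2: u(η,σ) = 3exp(-σ)sin(η) + 2exp(-9σ)sin(3η).
Substituting back: w(ξ,τ) = u(ξ - τ, τ).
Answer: w(ξ, τ) = 3exp(-τ)sin(ξ - τ) + 2exp(-9τ)sin(3ξ - 3τ)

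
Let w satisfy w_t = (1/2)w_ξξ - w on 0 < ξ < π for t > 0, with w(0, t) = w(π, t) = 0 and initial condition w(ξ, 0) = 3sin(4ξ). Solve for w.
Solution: Substitute w = exp(-t)u, i.e. u = exp(t)w.
By the product rule, w_t = exp(-t)(u_t - u), w_ξξ = exp(-t)u_ξξ.
Substituting into the PDE and dividing by exp(-t): u_t - u = (1/2)u_ξξ - u.
The lower-order terms cancel, leaving the standard heat equation u_t = (1/2)u_ξξ.
Initial data for u: u(ξ,0) = w(ξ,0) = 3sin(4ξ). The boundary conditions carry over: u(0,t) = u(π,t) = 0.
Solve for u:
  Using separation of variables u = X(ξ)T(t):
  Eigenfunctions: sin(nξ), n = 1, 2, 3, ...
  General solution: u(ξ, t) = Σ c_n sin(nξ) exp(-n² t/2)
  Matching u(ξ,0) = 3sin(4ξ) term by term: c_4=3.
Hence u(ξ,t) = 3exp(-8t)sin(4ξ).
Transform back: w(ξ,t) = exp(-t)u(ξ,t).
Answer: w(ξ, t) = 3exp(-9t)sin(4ξ)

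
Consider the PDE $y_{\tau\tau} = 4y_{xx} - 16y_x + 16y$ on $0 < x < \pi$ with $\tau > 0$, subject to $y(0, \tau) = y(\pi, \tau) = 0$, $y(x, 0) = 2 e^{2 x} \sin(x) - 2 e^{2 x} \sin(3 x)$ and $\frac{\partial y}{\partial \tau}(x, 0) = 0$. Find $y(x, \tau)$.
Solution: Substitute $y = e^{2x}u$.
Then $y_x = e^{2x}(u_x + 2u)$, $y_{xx} = e^{2x}(u_{xx} + 4u_x + 4u)$, $y_{\tau\tau} = e^{2x}u_{\tau\tau}$; substituting and dividing by $e^{2x}$, the lower-order terms cancel: $u_{\tau\tau} = 4u_{xx}$ (standard wave equation).
Data for $u$: $u(x,0) = e^{-2x}y(x,0) = 2 \sin(x) - 2 \sin(3 x)$; $u_{\tau}(x,0) = e^{-2x}y_{\tau}(x,0) = 0$. The boundary conditions carry over: $u(0,\tau) = u(\pi,\tau) = 0$.
Separating variables: $u = \sum [A_n \cos(\omega_n \tau) + B_n \sin(\omega_n \tau)] \sin(nx)$, $\omega_n = 2n$. From ICs: $A_1=2, A_3=-2$.
So $u(x,\tau) = 2 \sin(x) \cos(2 \tau) - 2 \sin(3 x) \cos(6 \tau)$, and $y(x,\tau) = e^{2x}u(x,\tau)$.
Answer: $y(x, \tau) = 2 e^{2 x} \sin(x) \cos(2 \tau) - 2 e^{2 x} \sin(3 x) \cos(6 \tau)$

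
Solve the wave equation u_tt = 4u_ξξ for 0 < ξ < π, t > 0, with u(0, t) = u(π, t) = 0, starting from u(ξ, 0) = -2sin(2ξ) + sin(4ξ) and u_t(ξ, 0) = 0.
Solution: Separating variables: u = Σ [A_n cos(ω_n t) + B_n sin(ω_n t)] sin(nξ), ω_n = 2n. From ICs: A_2=-2, A_4=1.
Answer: u(ξ, t) = -2sin(2ξ)cos(4t) + sin(4ξ)cos(8t)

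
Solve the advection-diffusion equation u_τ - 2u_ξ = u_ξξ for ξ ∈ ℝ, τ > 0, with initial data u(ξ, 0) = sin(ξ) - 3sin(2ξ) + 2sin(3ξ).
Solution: Change to a moving frame: let η = ξ + 2τ, σ = τ and write u(ξ,τ) = w(η,σ).
By the chain rule u_τ = w_σ + 2w_η, u_ξ = w_η, u_ξξ = w_ηη.
Then u_τ - 2u_ξ = w_σ: the advection term cancels and the PDE becomes the heat equation w_σ = w_ηη on η ∈ ℝ.
Initial data: w(η,0) = u(η,0) = sin(η) - 3sin(2η) + 2sin(3η).
On η ∈ ℝ each mode satisfies (sin(nη))″ = -n² sin(nη), so exp(-n²σ) sin(nη) solves the heat equation; by superposition w(η,σ) = Σ c_n exp(-n²σ) sin(nη).
Reading off the coefficients: c_1=1, c_2=-3, c_3=2, so w(η,σ) = exp(-σ)sin(η) - 3exp(-4σ)sin(2η) + 2exp(-9σ)sin(3η).
Substituting back η = ξ + 2τ, σ = τ: u(ξ,τ) = w(ξ + 2τ, τ).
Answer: u(ξ, τ) = exp(-τ)sin(ξ + 2τ) - 3exp(-4τ)sin(2ξ + 4τ) + 2exp(-9τ)sin(3ξ + 6τ)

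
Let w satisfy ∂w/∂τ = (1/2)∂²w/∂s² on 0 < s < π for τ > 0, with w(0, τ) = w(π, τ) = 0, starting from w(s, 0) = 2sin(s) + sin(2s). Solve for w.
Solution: Using separation of variables w = X(s)T(τ):
Eigenfunctions: sin(ns), n = 1, 2, 3, ...
General solution: w(s, τ) = Σ c_n sin(ns) exp(-n² τ/2)
Matching w(s,0) = 2sin(s) + sin(2s) term by term: c_1=2, c_2=1.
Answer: w(s, τ) = exp(-2τ)sin(2s) + 2exp(-τ/2)sin(s)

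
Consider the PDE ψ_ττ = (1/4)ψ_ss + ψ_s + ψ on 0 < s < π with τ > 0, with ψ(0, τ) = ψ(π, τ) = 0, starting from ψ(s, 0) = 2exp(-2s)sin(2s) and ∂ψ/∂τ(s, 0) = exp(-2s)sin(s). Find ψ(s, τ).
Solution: Substitute ψ = exp(-2s)u.
Then ψ_s = exp(-2s)(u_s - 2u), ψ_ss = exp(-2s)(u_ss - 4u_s + 4u), ψ_ττ = exp(-2s)u_ττ; substituting and dividing by exp(-2s), the lower-order terms cancel: u_ττ = (1/4)u_ss (standard wave equation).
Data for u: u(s,0) = exp(2s)ψ(s,0) = 2sin(2s); u_τ(s,0) = exp(2s)ψ_τ(s,0) = sin(s). The boundary conditions carry over: u(0,τ) = u(π,τ) = 0.
Separating variables: u = Σ [A_n cos(ω_n τ) + B_n sin(ω_n τ)] sin(ns), ω_n = n/2. From ICs (B_n = velocity coefficient / ω_n): A_2=2, B_1=2.
So u(s,τ) = 2sin(s)sin(τ/2) + 2sin(2s)cos(τ), and ψ(s,τ) = exp(-2s)u(s,τ).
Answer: ψ(s, τ) = 2exp(-2s)sin(s)sin(τ/2) + 2exp(-2s)sin(2s)cos(τ)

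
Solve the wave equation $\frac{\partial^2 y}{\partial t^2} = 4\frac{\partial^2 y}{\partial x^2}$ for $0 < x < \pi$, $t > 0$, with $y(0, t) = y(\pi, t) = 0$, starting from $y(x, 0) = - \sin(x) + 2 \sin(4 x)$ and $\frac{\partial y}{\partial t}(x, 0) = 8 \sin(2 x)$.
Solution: Separating variables: $y = \sum [A_n \cos(\omega_n t) + B_n \sin(\omega_n t)] \sin(nx)$, $\omega_n = 2n$. From ICs ($B_n$ = velocity coefficient / $\omega_n$): $A_1=-1, A_4=2, B_2=2$.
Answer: $y(x, t) = 2 \sin(4 t) \sin(2 x) -  \sin(x) \cos(2 t) + 2 \sin(4 x) \cos(8 t)$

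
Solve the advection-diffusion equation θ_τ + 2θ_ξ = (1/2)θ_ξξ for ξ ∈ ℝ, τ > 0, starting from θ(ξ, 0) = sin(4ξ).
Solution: Change to a moving frame: let η = ξ - 2τ, σ = τ and write θ(ξ,τ) = u(η,σ).
By the chain rule θ_τ = u_σ - 2u_η, θ_ξ = u_η, θ_ξξ = u_ηη.
Then θ_τ + 2θ_ξ = u_σ: the advection term cancels and the PDE becomes the heat equation u_σ = (1/2)u_ηη on η ∈ ℝ.
Initial data: u(η,0) = θ(η,0) = sin(4η).
On η ∈ ℝ each mode satisfies (sin(nη))″ = -n² sin(nη), so exp(-n²σ/2) sin(nη) solves the heat equation; by superposition u(η,σ) = Σ c_n exp(-n²σ/2) sin(nη).
Reading off the coefficients: c_4=1, so u(η,σ) = exp(-8σ)sin(4η).
Substituting back η = ξ - 2τ, σ = τ: θ(ξ,τ) = u(ξ - 2τ, τ).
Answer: θ(ξ, τ) = exp(-8τ)sin(4ξ - 8τ)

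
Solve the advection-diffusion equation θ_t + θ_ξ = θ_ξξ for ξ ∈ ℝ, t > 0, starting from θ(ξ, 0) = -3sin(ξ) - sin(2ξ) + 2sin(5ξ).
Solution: Change to a moving frame: let η = ξ - t, σ = t and write θ(ξ,t) = u(η,σ).
By the chain rule θ_t = u_σ - u_η, θ_ξ = u_η, θ_ξξ = u_ηη.
Then θ_t + θ_ξ = u_σ: the advection term cancels and the PDE becomes the heat equation u_σ = u_ηη on η ∈ ℝ.
Initial data: u(η,0) = θ(η,0) = -3sin(η) - sin(2η) + 2sin(5η).
On η ∈ ℝ each mode satisfies (sin(nη))″ = -n² sin(nη), so exp(-n²σ) sin(nη) solves the heat equation; by superposition u(η,σ) = Σ c_n exp(-n²σ) sin(nη).
Reading off the coefficients: c_1=-3, c_2=-1, c_5=2, so u(η,σ) = -3exp(-σ)sin(η) - exp(-4σ)sin(2η) + 2exp(-25σ)sin(5η).
Substituting back η = ξ - t, σ = t: θ(ξ,t) = u(ξ - t, t).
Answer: θ(ξ, t) = 3exp(-t)sin(t - ξ) + exp(-4t)sin(2t - 2ξ) - 2exp(-25t)sin(5t - 5ξ)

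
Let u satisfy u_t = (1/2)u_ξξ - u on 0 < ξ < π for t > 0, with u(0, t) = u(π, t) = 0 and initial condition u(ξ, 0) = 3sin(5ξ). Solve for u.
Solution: Substitute u = exp(-t)w.
Then u_t = exp(-t)(w_t - w), u_ξξ = exp(-t)w_ξξ; substituting and dividing by exp(-t), the lower-order terms cancel: w_t = (1/2)w_ξξ (standard heat equation).
Data for w: w(ξ,0) = u(ξ,0) = 3sin(5ξ). The boundary conditions carry over: w(0,t) = w(π,t) = 0.
Separating variables: w = Σ c_n exp(-n²t/2) sin(nξ). From w(ξ,0) = 3sin(5ξ): c_5=3.
So w(ξ,t) = 3exp(-25t/2)sin(5ξ), and u(ξ,t) = exp(-t)w(ξ,t).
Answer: u(ξ, t) = 3exp(-27t/2)sin(5ξ)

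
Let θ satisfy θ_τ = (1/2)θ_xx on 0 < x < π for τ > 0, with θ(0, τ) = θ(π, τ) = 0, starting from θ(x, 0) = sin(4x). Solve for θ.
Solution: Using separation of variables θ = X(x)G(τ):
Eigenfunctions: sin(nx), n = 1, 2, 3, ...
General solution: θ(x, τ) = Σ c_n sin(nx) exp(-n² τ/2)
Matching θ(x,0) = sin(4x) term by term: c_4=1.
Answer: θ(x, τ) = exp(-8τ)sin(4x)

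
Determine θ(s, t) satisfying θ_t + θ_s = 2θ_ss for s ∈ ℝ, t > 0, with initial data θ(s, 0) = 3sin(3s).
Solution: Change to a moving frame: let η = s - t, σ = t and write θ(s,t) = u(η,σ).
By the chain rule θ_t = u_σ - u_η, θ_s = u_η, θ_ss = u_ηη.
Then θ_t + θ_s = u_σ: the advection term cancels and the PDE becomes the heat equation u_σ = 2u_ηη on η ∈ ℝ.
Initial data: u(η,0) = θ(η,0) = 3sin(3η).
On η ∈ ℝ each mode satisfies (sin(nη))″ = -n² sin(nη), so exp(-2n²σ) sin(nη) solves the heat equation; by superposition u(η,σ) = Σ c_n exp(-2n²σ) sin(nη).
Reading off the coefficients: c_3=3, so u(η,σ) = 3exp(-18σ)sin(3η).
Substituting back η = s - t, σ = t: θ(s,t) = u(s - t, t).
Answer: θ(s, t) = 3exp(-18t)sin(3s - 3t)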